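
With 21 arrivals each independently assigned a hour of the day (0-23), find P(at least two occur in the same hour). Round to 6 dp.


P(all different) = prod((24-i)/24 for i=0..20) = 0.000001
P(at least one match) = 1 - 0.000001 = 0.999999

0.999999


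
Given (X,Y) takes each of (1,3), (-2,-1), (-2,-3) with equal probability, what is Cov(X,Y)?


E[X]=-1, E[Y]=-1/3, E[XY]=11/3
Cov(X,Y) = E[XY] - E[X]E[Y] = 11/3 + 1*-1/3 = 10/3

10/3


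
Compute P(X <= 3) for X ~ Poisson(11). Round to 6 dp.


P(X<=3) = e^(-11)*11^0/0! + e^(-11)*11^1/1! + e^(-11)*11^2/2! + e^(-11)*11^3/3!
≈ 0.0000167017 + 0.0001837187 + 0.0010104529 + 0.0037049940
= 0.0049158673
≈ 0.004916

0.004916


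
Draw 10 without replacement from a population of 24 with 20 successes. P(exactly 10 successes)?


P(X=10) = C(20,10)*C(4,0) / C(24,10)
= 184756*1 / 1961256
= 184756/1961256 = 13/138

13/138


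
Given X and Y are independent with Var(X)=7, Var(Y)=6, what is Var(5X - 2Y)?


Independence => Cov(X,Y)=0
Var(5X - 2Y) = 5^2*Var(X) + (-2)^2*Var(Y)
= 25*7 + 4*6 = 199

199


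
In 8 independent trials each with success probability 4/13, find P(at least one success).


P(at least one) = 1 - P(none)
P(none) = (1 - 4/13)^8 = (9/13)^8 = 43046721/815730721
P(at least one) = 1 - 43046721/815730721 = 772684000/815730721

772684000/815730721


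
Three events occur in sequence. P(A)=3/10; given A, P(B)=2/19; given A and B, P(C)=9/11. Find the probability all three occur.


P(A∩B∩C) = P(A) * P(B|A) * P(C|A∩B)
= 3/10 * 2/19 * 9/11
= 3/95 * 9/11 = 27/1045

27/1045


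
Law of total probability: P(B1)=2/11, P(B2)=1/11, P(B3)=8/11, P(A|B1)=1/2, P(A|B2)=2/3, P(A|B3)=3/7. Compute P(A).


P(A) = P(A|B1)P(B1) + P(A|B2)P(B2) + P(A|B3)P(B3)
= 1/2*2/11 + 2/3*1/11 + 3/7*8/11
= 1/11 + 2/33 + 24/77 = 107/231

107/231


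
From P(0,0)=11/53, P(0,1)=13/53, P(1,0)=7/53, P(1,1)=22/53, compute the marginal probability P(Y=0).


P(Y=0) = P(0,0)+P(1,0) = 11/53 + 7/53 = 18/53

18/53


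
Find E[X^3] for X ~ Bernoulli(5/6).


For Bernoulli: X in {0,1}
E[X^3] = 0^3*(1-5/6) + 1^3*5/6 = 5/6

5/6


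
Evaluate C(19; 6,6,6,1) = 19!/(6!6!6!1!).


19! = 121645100408832000
Denominator: 6!=720 * 6!=720 * 6!=720 * 1!=1
Coefficient = 121645100408832000 / 373248000 = 325909584

325909584


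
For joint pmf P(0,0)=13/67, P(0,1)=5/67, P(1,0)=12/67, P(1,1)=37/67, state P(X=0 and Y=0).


Read from table: P(X=0, Y=0) = 13/67

13/67


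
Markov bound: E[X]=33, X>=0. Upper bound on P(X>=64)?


Markov: P(X >= a) <= E[X]/a
P(X >= 64) <= 33/64

33/64


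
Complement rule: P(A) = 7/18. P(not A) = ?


P(A') = 1 - P(A) = 1 - 7/18 = 11/18

11/18


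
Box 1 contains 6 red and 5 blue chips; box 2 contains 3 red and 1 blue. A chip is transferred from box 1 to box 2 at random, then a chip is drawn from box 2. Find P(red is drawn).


P(transfer red) = 6/11; P(transfer blue) = 5/11
If red transferred: Urn II has 4 red of 5, so P(red|red moved) = 4/5
If blue transferred: Urn II has 3 red of 5, so P(red|blue moved) = 3/5
By total probability: P(red) = 6/11*4/5 + 5/11*3/5 = 39/55

39/55


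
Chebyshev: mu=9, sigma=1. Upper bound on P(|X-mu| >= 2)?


k = 2/1 = 2
Chebyshev: P(|X-mu| >= k*sigma) <= 1/k^2 = 1/2^2 = 1/4

1/4


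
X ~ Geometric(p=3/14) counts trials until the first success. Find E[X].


For geometric (trials until first success), E[X] = 1/p = 1/(3/14) = 14/3

14/3


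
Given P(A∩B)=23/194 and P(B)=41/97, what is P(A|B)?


P(A|B) = P(A∩B)/P(B) = (23/194)/(82/194) = 23/82

23/82


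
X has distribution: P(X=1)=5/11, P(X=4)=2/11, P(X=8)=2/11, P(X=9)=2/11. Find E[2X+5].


E[2X+5] = sum(g(x)*P(x))
= 7*5/11 + 13*2/11 + 21*2/11 + 23*2/11
= 149/11

149/11


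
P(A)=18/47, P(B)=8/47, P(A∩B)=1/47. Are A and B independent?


P(A)*P(B) = 18/47*8/47 = 144/2209
P(A∩B) = 1/47 != 144/2209, so not independent

No, A and B are not independent


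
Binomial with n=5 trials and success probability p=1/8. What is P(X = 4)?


P(X=4) = C(5,4) * p^4 * (1-p)^1
= 5 * 1/4096 * 7/8
= 35/32768

35/32768


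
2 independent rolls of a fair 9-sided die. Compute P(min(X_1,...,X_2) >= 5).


P(min >= 5) = P(all X_i >= 5) = (P(X_1 >= 5))^2
= (5/9)^2 = 25/81

25/81


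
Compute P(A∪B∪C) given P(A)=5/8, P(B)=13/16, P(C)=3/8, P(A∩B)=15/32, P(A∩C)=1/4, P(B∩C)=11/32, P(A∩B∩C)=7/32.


P(A∪B∪C) = P(A)+P(B)+P(C) - P(AB)-P(AC)-P(BC) + P(ABC)
= 5/8+13/16+3/8 - 15/32-1/4-11/32 + 7/32
= 31/32

31/32


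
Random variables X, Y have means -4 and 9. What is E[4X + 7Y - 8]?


E[4X + 7Y - 8] = 4*E[X] + 7*E[Y] - 8
= (4)*(-4) + (7)*(9) + (-8)
= -16 + 63 - 8 = 39

39


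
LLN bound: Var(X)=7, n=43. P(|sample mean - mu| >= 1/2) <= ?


Var(Xbar) = Var(X)/n = 7/43
Chebyshev: P(|Xbar-mu| >= 1/2) <= Var(Xbar)/(1/2)^2 = (7/43)/(1/4) = 28/43

28/43


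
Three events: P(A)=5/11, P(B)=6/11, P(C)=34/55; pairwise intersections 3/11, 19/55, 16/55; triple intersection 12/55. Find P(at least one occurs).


P(A∪B∪C) = P(A)+P(B)+P(C) - P(AB)-P(AC)-P(BC) + P(ABC)
= 5/11+6/11+34/55 - 3/11-19/55-16/55 + 12/55
= 51/55

51/55


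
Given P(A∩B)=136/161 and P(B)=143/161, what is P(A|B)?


P(A|B) = P(A∩B)/P(B) = (136/161)/(143/161) = 136/143

136/143


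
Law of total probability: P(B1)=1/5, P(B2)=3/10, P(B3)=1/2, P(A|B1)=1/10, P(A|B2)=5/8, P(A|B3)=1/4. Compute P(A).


P(A) = P(A|B1)P(B1) + P(A|B2)P(B2) + P(A|B3)P(B3)
= 1/10*1/5 + 5/8*3/10 + 1/4*1/2
= 1/50 + 3/16 + 1/8 = 133/400

133/400


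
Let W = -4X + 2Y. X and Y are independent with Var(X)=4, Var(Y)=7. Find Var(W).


Independence => Cov(X,Y)=0
Var(-4X + 2Y) = (-4)^2*Var(X) + 2^2*Var(Y)
= 16*4 + 4*7 = 92

92


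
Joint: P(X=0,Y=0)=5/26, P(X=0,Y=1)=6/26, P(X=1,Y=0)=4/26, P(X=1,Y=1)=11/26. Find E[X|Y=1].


P(Y=1) = 17/26
E[X|Y=1] = (0*6 + 1*11)/17 = 11/17

11/17


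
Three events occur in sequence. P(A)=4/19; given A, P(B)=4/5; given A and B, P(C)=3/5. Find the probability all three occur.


P(A∩B∩C) = P(A) * P(B|A) * P(C|A∩B)
= 4/19 * 4/5 * 3/5
= 16/95 * 3/5 = 48/475

48/475


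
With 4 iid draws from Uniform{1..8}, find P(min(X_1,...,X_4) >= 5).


P(min >= 5) = P(all X_i >= 5) = (P(X_1 >= 5))^4
= (4/8)^4 = (1/2)^4 = 1/16

1/16


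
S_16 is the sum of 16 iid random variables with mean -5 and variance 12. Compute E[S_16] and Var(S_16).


E[S_n] = n*mu = 16*-5 = -80
Var(S_n) = n*sigma^2 = 16*12 = 192

E[S_16]=-80, Var(S_16)=192


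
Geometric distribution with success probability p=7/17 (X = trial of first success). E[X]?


For geometric (trials until first success), E[X] = 1/p = 1/(7/17) = 17/7

17/7


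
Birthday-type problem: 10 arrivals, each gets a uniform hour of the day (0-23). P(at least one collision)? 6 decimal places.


P(all different) = prod((24-i)/24 for i=0..9) = 0.112250
P(at least one match) = 1 - 0.112250 = 0.887750

0.887750


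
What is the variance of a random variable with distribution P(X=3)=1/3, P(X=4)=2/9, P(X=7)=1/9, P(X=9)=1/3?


E[X] = 17/3, E[X^2] = 39
Var(X) = E[X^2] - (E[X])^2 = 39 - (17/3)^2 = 62/9

62/9


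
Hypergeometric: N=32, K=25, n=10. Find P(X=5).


P(X=5) = C(25,5)*C(7,5) / C(32,10)
= 53130*21 / 64512240
= 1115730/64512240 = 1617/93496

1617/93496


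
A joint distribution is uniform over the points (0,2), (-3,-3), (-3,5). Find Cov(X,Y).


E[X]=-2, E[Y]=4/3, E[XY]=-2
Cov(X,Y) = E[XY] - E[X]E[Y] = -2 + 2*4/3 = 2/3

2/3


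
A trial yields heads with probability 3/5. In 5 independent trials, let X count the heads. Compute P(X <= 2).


P(X<=2) = P(X=0) + P(X=1) + P(X=2)
= 32/3125 + 48/625 + 144/625
= 992/3125

992/3125


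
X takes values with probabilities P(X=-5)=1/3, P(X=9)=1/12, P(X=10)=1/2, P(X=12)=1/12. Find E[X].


E[X] = sum(x * P(x))
= -5*1/3 + 9*1/12 + 10*1/2 + 12*1/12
= 61/12

61/12


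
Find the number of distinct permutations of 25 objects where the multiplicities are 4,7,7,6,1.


25! = 15511210043330985984000000
Denominator: 4!=24 * 7!=5040 * 7!=5040 * 6!=720 * 1!=1
Coefficient = 15511210043330985984000000 / 438939648000 = 35337910608000

35337910608000


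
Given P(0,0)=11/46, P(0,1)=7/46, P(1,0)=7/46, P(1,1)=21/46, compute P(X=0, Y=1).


Read from table: P(X=0, Y=1) = 7/46

7/46


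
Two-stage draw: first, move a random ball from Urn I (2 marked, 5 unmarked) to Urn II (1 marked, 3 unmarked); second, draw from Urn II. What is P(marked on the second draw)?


P(transfer marked) = 2/7; P(transfer unmarked) = 5/7
If marked transferred: Urn II has 2 marked of 5, so P(marked|marked moved) = 2/5
If unmarked transferred: Urn II has 1 marked of 5, so P(marked|unmarked moved) = 1/5
By total probability: P(marked) = 2/7*2/5 + 5/7*1/5 = 9/35

9/35


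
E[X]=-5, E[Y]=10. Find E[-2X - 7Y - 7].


E[-2X - 7Y - 7] = -2*E[X] - 7*E[Y] - 7
= (-2)*(-5) + (-7)*(10) + (-7)
= 10 - 70 - 7 = -67

-67


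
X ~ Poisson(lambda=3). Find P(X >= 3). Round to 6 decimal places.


P(X>=3) = 1 - P(X<=2) = 1 - (e^(-3)*3^0/0! + e^(-3)*3^1/1! + e^(-3)*3^2/2!)
≈ 1 - (0.0497870684 + 0.1493612051 + 0.2240418077)
= 1 - 0.4231900812 = 0.5768099188
≈ 0.576810

0.576810


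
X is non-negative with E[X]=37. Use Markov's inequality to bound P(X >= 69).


Markov: P(X >= a) <= E[X]/a
P(X >= 69) <= 37/69

37/69


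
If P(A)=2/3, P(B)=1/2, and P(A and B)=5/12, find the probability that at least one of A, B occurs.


P(A∪B) = P(A) + P(B) - P(A∩B)
= 2/3 + 1/2 - 5/12 = 3/4

3/4


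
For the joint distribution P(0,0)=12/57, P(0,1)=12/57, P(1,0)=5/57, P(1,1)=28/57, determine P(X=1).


P(X=1) = P(1,0)+P(1,1) = 5/57 + 28/57 = 33/57 = 11/19

11/19


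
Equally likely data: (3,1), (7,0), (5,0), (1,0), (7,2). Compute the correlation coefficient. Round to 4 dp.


Cov(X,Y) = 0.6400, Var(X) = 5.4400, Var(Y) = 0.6400
rho = Cov/(sqrt(VarX)*sqrt(VarY)) = 0.3430

0.3430


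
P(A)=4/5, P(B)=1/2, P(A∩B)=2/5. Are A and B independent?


P(A)*P(B) = 4/5*1/2 = 2/5
P(A∩B) = 2/5, which equals P(A)P(B), so independent

Yes, A and B are independent


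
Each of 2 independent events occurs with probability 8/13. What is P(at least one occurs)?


P(at least one) = 1 - P(none)
P(none) = (1 - 8/13)^2 = (5/13)^2 = 25/169
P(at least one) = 1 - 25/169 = 144/169

144/169


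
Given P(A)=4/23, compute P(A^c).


P(A') = 1 - P(A) = 1 - 4/23 = 19/23

19/23


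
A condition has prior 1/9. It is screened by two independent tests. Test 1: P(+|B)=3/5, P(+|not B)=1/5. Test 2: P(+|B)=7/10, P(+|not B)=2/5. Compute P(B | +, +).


After test 1: P(+) = 3/5*1/9 + 1/5*8/9 = 11/45
P(B|+) = (1/15)/(11/45) = 3/11
After test 2 (use post1 as new prior): P(+) = 7/10*3/11 + 2/5*8/11 = 53/110
P(B|+,+) = (21/110)/(53/110) = 21/53

21/53


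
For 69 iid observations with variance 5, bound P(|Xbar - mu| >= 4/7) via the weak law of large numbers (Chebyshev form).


Var(Xbar) = Var(X)/n = 5/69
Chebyshev: P(|Xbar-mu| >= 4/7) <= Var(Xbar)/(4/7)^2 = (5/69)/(16/49) = 245/1104

245/1104


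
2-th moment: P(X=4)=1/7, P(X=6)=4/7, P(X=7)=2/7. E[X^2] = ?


E[X^2] = sum(x^2 * P(x))
= 16*1/7 + 36*4/7 + 49*2/7
= 258/7

258/7


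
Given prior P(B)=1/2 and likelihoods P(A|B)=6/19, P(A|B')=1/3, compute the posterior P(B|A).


P(A) = P(A|B)P(B) + P(A|B')P(B') = 6/19*1/2 + 1/3*1/2 = 37/114
P(B|A) = P(A|B)P(B)/P(A) = (3/19)/(37/114) = 18/37

18/37


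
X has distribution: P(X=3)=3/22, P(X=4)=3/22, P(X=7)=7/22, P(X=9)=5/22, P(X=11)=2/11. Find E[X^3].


E[X^3] = sum(g(x)*P(x))
= 27*3/22 + 64*3/22 + 343*7/22 + 729*5/22 + 1331*2/11
= 11643/22

11643/22


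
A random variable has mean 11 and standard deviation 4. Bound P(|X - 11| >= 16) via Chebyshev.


k = 16/4 = 4
Chebyshev: P(|X-mu| >= k*sigma) <= 1/k^2 = 1/4^2 = 1/16

1/16


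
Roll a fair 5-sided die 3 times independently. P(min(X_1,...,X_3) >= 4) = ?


P(min >= 4) = P(all X_i >= 4) = (P(X_1 >= 4))^3
= (2/5)^3 = 8/125

8/125


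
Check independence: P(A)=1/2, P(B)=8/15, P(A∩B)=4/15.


P(A)*P(B) = 1/2*8/15 = 4/15
P(A∩B) = 4/15, which equals P(A)P(B), so independent

Yes, A and B are independent


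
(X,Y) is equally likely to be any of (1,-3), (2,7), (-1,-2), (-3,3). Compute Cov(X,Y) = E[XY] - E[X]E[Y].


E[X]=-1/4, E[Y]=5/4, E[XY]=1
Cov(X,Y) = E[XY] - E[X]E[Y] = 1 + 1/4*5/4 = 21/16

21/16


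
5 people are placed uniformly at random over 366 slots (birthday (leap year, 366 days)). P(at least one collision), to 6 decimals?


P(all different) = prod((366-i)/366 for i=0..4) = 0.972938
P(at least one match) = 1 - 0.972938 = 0.027062

0.027062


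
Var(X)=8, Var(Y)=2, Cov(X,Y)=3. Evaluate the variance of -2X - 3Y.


Var(-2X - 3Y) = (-2)^2*Var(X) + (-3)^2*Var(Y) + 2*(-2)*(-3)*Cov(X,Y)
= 4*8 + 9*2 + 12*3
= 32 + 18 + 36 = 86

86


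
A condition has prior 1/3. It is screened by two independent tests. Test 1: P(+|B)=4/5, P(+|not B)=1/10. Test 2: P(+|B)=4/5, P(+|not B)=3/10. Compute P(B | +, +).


After test 1: P(+) = 4/5*1/3 + 1/10*2/3 = 1/3
P(B|+) = (4/15)/(1/3) = 4/5
After test 2 (use post1 as new prior): P(+) = 4/5*4/5 + 3/10*1/5 = 7/10
P(B|+,+) = (16/25)/(7/10) = 32/35

32/35


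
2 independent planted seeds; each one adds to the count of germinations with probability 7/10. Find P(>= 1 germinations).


P(at least one) = 1 - P(none)
P(none) = (1 - 7/10)^2 = (3/10)^2 = 9/100
P(at least one) = 1 - 9/100 = 91/100

91/100


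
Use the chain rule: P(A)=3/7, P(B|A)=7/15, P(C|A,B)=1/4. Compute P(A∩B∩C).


P(A∩B∩C) = P(A) * P(B|A) * P(C|A∩B)
= 3/7 * 7/15 * 1/4
= 1/5 * 1/4 = 1/20

1/20


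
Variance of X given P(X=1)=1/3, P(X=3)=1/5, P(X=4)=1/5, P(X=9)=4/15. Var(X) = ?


E[X] = 62/15, E[X^2] = 404/15
Var(X) = E[X^2] - (E[X])^2 = 404/15 - (62/15)^2 = 2216/225

2216/225


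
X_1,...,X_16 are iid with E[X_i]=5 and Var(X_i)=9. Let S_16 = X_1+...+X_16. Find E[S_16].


E[S_n] = n*E[X_1] = 16*5 = 80

80


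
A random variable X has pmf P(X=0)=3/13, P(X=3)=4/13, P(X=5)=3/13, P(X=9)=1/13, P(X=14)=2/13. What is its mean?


E[X] = sum(x * P(x))
= 0*3/13 + 3*4/13 + 5*3/13 + 9*1/13 + 14*2/13
= 64/13

64/13


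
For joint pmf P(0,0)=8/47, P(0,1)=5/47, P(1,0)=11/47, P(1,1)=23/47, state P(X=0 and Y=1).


Read from table: P(X=0, Y=1) = 5/47

5/47


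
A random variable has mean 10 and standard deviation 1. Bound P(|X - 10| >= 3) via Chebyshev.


k = 3/1 = 3
Chebyshev: P(|X-mu| >= k*sigma) <= 1/k^2 = 1/3^2 = 1/9

1/9


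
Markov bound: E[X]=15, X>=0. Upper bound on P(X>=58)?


Markov: P(X >= a) <= E[X]/a
P(X >= 58) <= 15/58

15/58


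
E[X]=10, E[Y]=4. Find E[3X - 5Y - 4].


E[3X - 5Y - 4] = 3*E[X] - 5*E[Y] - 4
= (3)*(10) + (-5)*(4) + (-4)
= 30 - 20 - 4 = 6

6


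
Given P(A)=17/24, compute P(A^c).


P(A') = 1 - P(A) = 1 - 17/24 = 7/24

7/24


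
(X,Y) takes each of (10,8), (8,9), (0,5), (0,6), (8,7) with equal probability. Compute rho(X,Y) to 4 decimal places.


Cov(X,Y) = 5.2000, Var(X) = 18.5600, Var(Y) = 2.0000
rho = Cov/(sqrt(VarX)*sqrt(VarY)) = 0.8535

0.8535


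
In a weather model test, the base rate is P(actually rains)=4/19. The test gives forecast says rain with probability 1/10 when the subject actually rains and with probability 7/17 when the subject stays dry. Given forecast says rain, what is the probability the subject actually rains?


P(A) = P(A|B)P(B) + P(A|B')P(B') = 1/10*4/19 + 7/17*15/19 = 559/1615
P(B|A) = P(A|B)P(B)/P(A) = (2/95)/(559/1615) = 34/559

34/559


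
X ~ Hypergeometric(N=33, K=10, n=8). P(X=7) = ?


P(X=7) = C(10,7)*C(23,1) / C(33,8)
= 120*23 / 13884156
= 2760/13884156 = 230/1157013

230/1157013


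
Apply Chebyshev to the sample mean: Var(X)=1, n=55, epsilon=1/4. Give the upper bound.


Var(Xbar) = Var(X)/n = 1/55
Chebyshev: P(|Xbar-mu| >= 1/4) <= Var(Xbar)/(1/4)^2 = (1/55)/(1/16) = 16/55

16/55


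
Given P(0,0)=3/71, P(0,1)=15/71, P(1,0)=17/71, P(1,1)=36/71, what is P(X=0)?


P(X=0) = P(0,0)+P(0,1) = 3/71 + 15/71 = 18/71

18/71


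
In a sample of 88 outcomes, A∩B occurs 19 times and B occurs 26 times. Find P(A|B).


P(A|B) = P(A∩B)/P(B) = (19/88)/(26/88) = 19/26

19/26


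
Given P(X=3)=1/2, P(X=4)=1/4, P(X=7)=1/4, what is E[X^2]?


E[X^2] = sum(g(x)*P(x))
= 9*1/2 + 16*1/4 + 49*1/4
= 83/4

83/4


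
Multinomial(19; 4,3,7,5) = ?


19! = 121645100408832000
Denominator: 4!=24 * 3!=6 * 7!=5040 * 5!=120
Coefficient = 121645100408832000 / 87091200 = 1396755360

1396755360


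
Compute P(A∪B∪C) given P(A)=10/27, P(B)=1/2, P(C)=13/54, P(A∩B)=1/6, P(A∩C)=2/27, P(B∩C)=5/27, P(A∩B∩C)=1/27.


P(A∪B∪C) = P(A)+P(B)+P(C) - P(AB)-P(AC)-P(BC) + P(ABC)
= 10/27+1/2+13/54 - 1/6-2/27-5/27 + 1/27
= 13/18

13/18


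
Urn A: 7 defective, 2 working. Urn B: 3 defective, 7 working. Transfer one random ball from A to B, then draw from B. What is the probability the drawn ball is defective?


P(transfer defective) = 7/9; P(transfer working) = 2/9
If defective transferred: Urn II has 4 defective of 11, so P(defective|defective moved) = 4/11
If working transferred: Urn II has 3 defective of 11, so P(defective|working moved) = 3/11
By total probability: P(defective) = 7/9*4/11 + 2/9*3/11 = 34/99

34/99


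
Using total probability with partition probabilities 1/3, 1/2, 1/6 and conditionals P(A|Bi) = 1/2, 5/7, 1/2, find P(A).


P(A) = P(A|B1)P(B1) + P(A|B2)P(B2) + P(A|B3)P(B3)
= 1/2*1/3 + 5/7*1/2 + 1/2*1/6
= 1/6 + 5/14 + 1/12 = 17/28

17/28


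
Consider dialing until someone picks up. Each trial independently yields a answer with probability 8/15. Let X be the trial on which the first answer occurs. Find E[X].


For geometric (trials until first success), E[X] = 1/p = 1/(8/15) = 15/8

15/8


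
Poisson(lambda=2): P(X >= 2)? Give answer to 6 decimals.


P(X>=2) = 1 - P(X<=1) = 1 - (e^(-2)*2^0/0! + e^(-2)*2^1/1!)
≈ 1 - (0.1353352832 + 0.2706705665)
= 1 - 0.4060058497 = 0.5939941503
≈ 0.593994

0.593994


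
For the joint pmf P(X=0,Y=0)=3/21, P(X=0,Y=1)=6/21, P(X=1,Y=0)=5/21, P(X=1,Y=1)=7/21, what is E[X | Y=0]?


P(Y=0) = 8/21
E[X|Y=0] = (0*3 + 1*5)/8 = 5/8

5/8


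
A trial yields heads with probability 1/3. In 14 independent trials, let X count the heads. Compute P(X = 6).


P(X=6) = C(14,6) * p^6 * (1-p)^8
= 3003 * 1/729 * 256/6561
= 256256/1594323

256256/1594323


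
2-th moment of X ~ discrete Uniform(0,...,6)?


E[X^2] = (1/7) * sum(x^2 for x=0..6)
= 91/7 = 13

13


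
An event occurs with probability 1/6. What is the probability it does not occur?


P(A') = 1 - P(A) = 1 - 1/6 = 5/6

5/6


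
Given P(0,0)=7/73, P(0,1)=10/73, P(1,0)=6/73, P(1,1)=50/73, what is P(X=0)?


P(X=0) = P(0,0)+P(0,1) = 7/73 + 10/73 = 17/73

17/73


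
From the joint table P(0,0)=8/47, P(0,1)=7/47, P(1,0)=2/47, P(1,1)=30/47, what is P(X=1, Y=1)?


Read from table: P(X=1, Y=1) = 30/47

30/47


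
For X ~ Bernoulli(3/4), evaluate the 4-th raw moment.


For Bernoulli: X in {0,1}
E[X^4] = 0^4*(1-3/4) + 1^4*3/4 = 3/4

3/4


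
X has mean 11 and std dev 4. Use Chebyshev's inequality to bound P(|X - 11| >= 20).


k = 20/4 = 5
Chebyshev: P(|X-mu| >= k*sigma) <= 1/k^2 = 1/5^2 = 1/25

1/25


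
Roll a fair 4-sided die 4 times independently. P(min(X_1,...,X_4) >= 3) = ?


P(min >= 3) = P(all X_i >= 3) = (P(X_1 >= 3))^4
= (2/4)^4 = (1/2)^4 = 1/16

1/16


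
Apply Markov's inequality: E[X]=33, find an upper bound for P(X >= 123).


Markov: P(X >= a) <= E[X]/a
P(X >= 123) <= 33/123 = 11/41

11/41


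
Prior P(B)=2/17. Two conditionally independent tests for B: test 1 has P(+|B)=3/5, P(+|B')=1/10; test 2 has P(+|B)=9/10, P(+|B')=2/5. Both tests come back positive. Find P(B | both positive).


After test 1: P(+) = 3/5*2/17 + 1/10*15/17 = 27/170
P(B|+) = (6/85)/(27/170) = 4/9
After test 2 (use post1 as new prior): P(+) = 9/10*4/9 + 2/5*5/9 = 28/45
P(B|+,+) = (2/5)/(28/45) = 9/14

9/14


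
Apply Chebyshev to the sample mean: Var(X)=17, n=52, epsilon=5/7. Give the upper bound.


Var(Xbar) = Var(X)/n = 17/52
Chebyshev: P(|Xbar-mu| >= 5/7) <= Var(Xbar)/(5/7)^2 = (17/52)/(25/49) = 833/1300

833/1300


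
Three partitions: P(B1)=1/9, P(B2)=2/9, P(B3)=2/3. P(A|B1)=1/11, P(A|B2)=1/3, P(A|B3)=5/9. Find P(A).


P(A) = P(A|B1)P(B1) + P(A|B2)P(B2) + P(A|B3)P(B3)
= 1/11*1/9 + 1/3*2/9 + 5/9*2/3
= 1/99 + 2/27 + 10/27 = 5/11

5/11


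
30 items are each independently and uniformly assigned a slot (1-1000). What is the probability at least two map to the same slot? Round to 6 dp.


P(all different) = prod((1000-i)/1000 for i=0..29) = 0.644461
P(at least one match) = 1 - 0.644461 = 0.355539

0.355539


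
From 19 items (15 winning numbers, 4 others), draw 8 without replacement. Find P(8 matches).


P(X=8) = C(15,8)*C(4,0) / C(19,8)
= 6435*1 / 75582
= 6435/75582 = 55/646

55/646


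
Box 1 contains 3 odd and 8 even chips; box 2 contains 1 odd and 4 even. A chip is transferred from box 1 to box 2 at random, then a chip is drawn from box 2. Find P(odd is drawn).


P(transfer odd) = 3/11; P(transfer even) = 8/11
If odd transferred: Urn II has 2 odd of 6, so P(odd|odd moved) = 1/3
If even transferred: Urn II has 1 odd of 6, so P(odd|even moved) = 1/6
By total probability: P(odd) = 3/11*1/3 + 8/11*1/6 = 7/33

7/33


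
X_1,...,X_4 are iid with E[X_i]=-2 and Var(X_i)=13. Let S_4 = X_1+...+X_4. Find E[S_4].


E[S_n] = n*E[X_1] = 4*-2 = -8

-8


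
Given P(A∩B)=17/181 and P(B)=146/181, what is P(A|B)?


P(A|B) = P(A∩B)/P(B) = (17/181)/(146/181) = 17/146

17/146


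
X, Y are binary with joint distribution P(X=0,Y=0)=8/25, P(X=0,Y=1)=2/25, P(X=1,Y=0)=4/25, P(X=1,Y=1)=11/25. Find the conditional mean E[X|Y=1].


P(Y=1) = 13/25
E[X|Y=1] = (0*2 + 1*11)/13 = 11/13

11/13


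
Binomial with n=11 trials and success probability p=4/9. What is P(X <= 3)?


P(X<=3) = P(X=0) + P(X=1) + P(X=2) + P(X=3)
= 48828125/31381059609 + 429687500/31381059609 + 1718750000/31381059609 + 1375000000/10460353203
= 2107421875/10460353203

2107421875/10460353203


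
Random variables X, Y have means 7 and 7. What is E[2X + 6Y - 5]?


E[2X + 6Y - 5] = 2*E[X] + 6*E[Y] - 5
= (2)*(7) + (6)*(7) + (-5)
= 14 + 42 - 5 = 51

51


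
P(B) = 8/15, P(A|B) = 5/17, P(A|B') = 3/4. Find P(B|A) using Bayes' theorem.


P(A) = P(A|B)P(B) + P(A|B')P(B') = 5/17*8/15 + 3/4*7/15 = 517/1020
P(B|A) = P(A|B)P(B)/P(A) = (8/51)/(517/1020) = 160/517

160/517


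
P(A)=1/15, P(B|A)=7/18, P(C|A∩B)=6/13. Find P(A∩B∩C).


P(A∩B∩C) = P(A) * P(B|A) * P(C|A∩B)
= 1/15 * 7/18 * 6/13
= 7/270 * 6/13 = 7/585

7/585


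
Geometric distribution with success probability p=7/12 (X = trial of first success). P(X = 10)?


P(X=10) = (1-p)^9 * p = (5/12)^9 * 7/12
= 1953125/5159780352 * 7/12 = 13671875/61917364224

13671875/61917364224


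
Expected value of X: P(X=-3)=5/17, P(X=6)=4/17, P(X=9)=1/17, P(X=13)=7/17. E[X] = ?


E[X] = sum(x * P(x))
= -3*5/17 + 6*4/17 + 9*1/17 + 13*7/17
= 109/17

109/17


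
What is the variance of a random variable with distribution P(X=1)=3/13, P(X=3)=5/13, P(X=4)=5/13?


E[X] = 38/13, E[X^2] = 128/13
Var(X) = E[X^2] - (E[X])^2 = 128/13 - (38/13)^2 = 220/169

220/169


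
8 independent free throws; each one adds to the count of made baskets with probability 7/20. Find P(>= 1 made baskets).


P(at least one) = 1 - P(none)
P(none) = (1 - 7/20)^8 = (13/20)^8 = 815730721/25600000000
P(at least one) = 1 - 815730721/25600000000 = 24784269279/25600000000

24784269279/25600000000


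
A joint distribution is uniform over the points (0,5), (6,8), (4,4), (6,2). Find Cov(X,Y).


E[X]=4, E[Y]=19/4, E[XY]=19
Cov(X,Y) = E[XY] - E[X]E[Y] = 19 - 4*19/4 = 0

0


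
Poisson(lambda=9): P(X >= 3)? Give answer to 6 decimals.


P(X>=3) = 1 - P(X<=2) = 1 - (e^(-9)*9^0/0! + e^(-9)*9^1/1! + e^(-9)*9^2/2!)
≈ 1 - (0.0001234098 + 0.0011106882 + 0.0049980971)
= 1 - 0.0062321951 = 0.9937678049
≈ 0.993768

0.993768


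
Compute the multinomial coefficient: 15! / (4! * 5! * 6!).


15! = 1307674368000
Denominator: 4!=24 * 5!=120 * 6!=720
Coefficient = 1307674368000 / 2073600 = 630630

630630


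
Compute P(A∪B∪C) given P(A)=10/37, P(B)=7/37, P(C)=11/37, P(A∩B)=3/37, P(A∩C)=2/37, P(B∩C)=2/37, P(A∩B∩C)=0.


P(A∪B∪C) = P(A)+P(B)+P(C) - P(AB)-P(AC)-P(BC) + P(ABC)
= 10/37+7/37+11/37 - 3/37-2/37-2/37 + 0
= 21/37

21/37


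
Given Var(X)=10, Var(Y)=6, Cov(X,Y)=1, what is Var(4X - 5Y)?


Var(4X - 5Y) = 4^2*Var(X) + (-5)^2*Var(Y) + 2*4*(-5)*Cov(X,Y)
= 16*10 + 25*6 - 40*1
= 160 + 150 - 40 = 270

270


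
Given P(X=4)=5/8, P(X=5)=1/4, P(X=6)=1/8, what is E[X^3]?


E[X^3] = sum(g(x)*P(x))
= 64*5/8 + 125*1/4 + 216*1/8
= 393/4

393/4


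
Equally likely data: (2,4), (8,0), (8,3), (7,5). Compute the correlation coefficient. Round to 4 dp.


Cov(X,Y) = -2.0000, Var(X) = 6.1875, Var(Y) = 3.5000
rho = Cov/(sqrt(VarX)*sqrt(VarY)) = -0.4298

-0.4298


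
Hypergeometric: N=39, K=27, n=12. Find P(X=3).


P(X=3) = C(27,3)*C(12,9) / C(39,12)
= 2925*220 / 3910797436
= 643500/3910797436 = 12375/75207643

12375/75207643


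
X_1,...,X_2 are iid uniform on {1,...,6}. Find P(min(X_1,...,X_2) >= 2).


P(min >= 2) = P(all X_i >= 2) = (P(X_1 >= 2))^2
= (5/6)^2 = 25/36

25/36


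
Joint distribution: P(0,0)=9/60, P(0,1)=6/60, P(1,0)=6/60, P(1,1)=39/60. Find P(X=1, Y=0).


Read from table: P(X=1, Y=0) = 6/60 = 1/10

1/10


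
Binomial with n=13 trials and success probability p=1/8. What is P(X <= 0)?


P(X<=0) = P(X=0)
= 96889010407/549755813888
= 96889010407/549755813888

96889010407/549755813888


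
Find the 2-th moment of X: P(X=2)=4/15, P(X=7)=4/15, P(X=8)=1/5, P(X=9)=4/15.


E[X^2] = sum(x^2 * P(x))
= 4*4/15 + 49*4/15 + 64*1/5 + 81*4/15
= 728/15

728/15


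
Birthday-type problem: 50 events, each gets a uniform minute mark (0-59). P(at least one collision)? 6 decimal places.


P(all different) = prod((60-i)/60 for i=0..49) = 0.000000
P(at least one match) = 1 - 0.000000 = 1.000000

1.000000


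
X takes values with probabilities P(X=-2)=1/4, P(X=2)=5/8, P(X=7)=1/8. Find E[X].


E[X] = sum(x * P(x))
= -2*1/4 + 2*5/8 + 7*1/8
= 13/8

13/8


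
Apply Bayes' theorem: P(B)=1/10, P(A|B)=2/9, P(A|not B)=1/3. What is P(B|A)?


P(A) = P(A|B)P(B) + P(A|B')P(B') = 2/9*1/10 + 1/3*9/10 = 29/90
P(B|A) = P(A|B)P(B)/P(A) = (1/45)/(29/90) = 2/29

2/29


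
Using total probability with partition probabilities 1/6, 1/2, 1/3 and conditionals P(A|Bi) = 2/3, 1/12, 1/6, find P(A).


P(A) = P(A|B1)P(B1) + P(A|B2)P(B2) + P(A|B3)P(B3)
= 2/3*1/6 + 1/12*1/2 + 1/6*1/3
= 1/9 + 1/24 + 1/18 = 5/24

5/24


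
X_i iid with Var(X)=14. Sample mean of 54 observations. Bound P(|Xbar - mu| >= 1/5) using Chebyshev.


Var(Xbar) = Var(X)/n = 14/54
Chebyshev: P(|Xbar-mu| >= 1/5) <= Var(Xbar)/(1/5)^2 = (7/27)/(1/25) = 175/27
Bound exceeds 1, so trivial bound: 1

1


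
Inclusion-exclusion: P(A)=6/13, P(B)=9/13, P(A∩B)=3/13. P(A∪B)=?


P(A∪B) = P(A) + P(B) - P(A∩B)
= 6/13 + 9/13 - 3/13 = 12/13

12/13


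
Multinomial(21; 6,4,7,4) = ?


21! = 51090942171709440000
Denominator: 6!=720 * 4!=24 * 7!=5040 * 4!=24
Coefficient = 51090942171709440000 / 2090188800 = 24443218800

24443218800


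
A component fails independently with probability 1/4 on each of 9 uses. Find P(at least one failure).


P(at least one) = 1 - P(none)
P(none) = (1 - 1/4)^9 = (3/4)^9 = 19683/262144
P(at least one) = 1 - 19683/262144 = 242461/262144

242461/262144


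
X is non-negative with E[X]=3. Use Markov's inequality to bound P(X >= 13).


Markov: P(X >= a) <= E[X]/a
P(X >= 13) <= 3/13

3/13


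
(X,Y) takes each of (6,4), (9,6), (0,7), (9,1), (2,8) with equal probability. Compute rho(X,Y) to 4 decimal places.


Cov(X,Y) = -6.4400, Var(X) = 13.3600, Var(Y) = 6.1600
rho = Cov/(sqrt(VarX)*sqrt(VarY)) = -0.7099

-0.7099


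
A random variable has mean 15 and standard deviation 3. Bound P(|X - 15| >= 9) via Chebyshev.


k = 9/3 = 3
Chebyshev: P(|X-mu| >= k*sigma) <= 1/k^2 = 1/3^2 = 1/9

1/9


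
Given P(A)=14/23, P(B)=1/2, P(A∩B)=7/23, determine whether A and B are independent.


P(A)*P(B) = 14/23*1/2 = 7/23
P(A∩B) = 7/23, which equals P(A)P(B), so independent

Yes, A and B are independent


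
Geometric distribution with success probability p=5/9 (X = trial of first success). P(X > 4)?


P(X > 4) = P(first 4 trials all fail) = (1-p)^4 = (4/9)^4 = 256/6561

256/6561


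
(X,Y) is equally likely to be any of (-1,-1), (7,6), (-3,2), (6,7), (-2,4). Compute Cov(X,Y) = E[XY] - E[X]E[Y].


E[X]=7/5, E[Y]=18/5, E[XY]=71/5
Cov(X,Y) = E[XY] - E[X]E[Y] = 71/5 - 7/5*18/5 = 229/25

229/25


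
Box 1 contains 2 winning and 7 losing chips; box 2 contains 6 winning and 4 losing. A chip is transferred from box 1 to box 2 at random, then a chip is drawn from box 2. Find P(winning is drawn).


P(transfer winning) = 2/9; P(transfer losing) = 7/9
If winning transferred: Urn II has 7 winning of 11, so P(winning|winning moved) = 7/11
If losing transferred: Urn II has 6 winning of 11, so P(winning|losing moved) = 6/11
By total probability: P(winning) = 2/9*7/11 + 7/9*6/11 = 56/99

56/99


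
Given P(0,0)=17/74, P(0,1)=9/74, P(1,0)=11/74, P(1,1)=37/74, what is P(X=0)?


P(X=0) = P(0,0)+P(0,1) = 17/74 + 9/74 = 26/74 = 13/37

13/37


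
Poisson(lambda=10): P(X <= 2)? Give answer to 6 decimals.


P(X<=2) = e^(-10)*10^0/0! + e^(-10)*10^1/1! + e^(-10)*10^2/2!
≈ 0.0000453999 + 0.0004539993 + 0.0022699965
= 0.0027693957
≈ 0.002769

0.002769


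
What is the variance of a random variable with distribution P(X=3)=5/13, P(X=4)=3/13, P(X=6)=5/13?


E[X] = 57/13, E[X^2] = 21
Var(X) = E[X^2] - (E[X])^2 = 21 - (57/13)^2 = 300/169

300/169


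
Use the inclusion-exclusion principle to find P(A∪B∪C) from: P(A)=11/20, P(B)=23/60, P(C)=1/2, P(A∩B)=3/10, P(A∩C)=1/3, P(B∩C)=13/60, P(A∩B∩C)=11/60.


P(A∪B∪C) = P(A)+P(B)+P(C) - P(AB)-P(AC)-P(BC) + P(ABC)
= 11/20+23/60+1/2 - 3/10-1/3-13/60 + 11/60
= 23/30

23/30


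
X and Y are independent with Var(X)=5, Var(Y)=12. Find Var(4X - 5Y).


Independence => Cov(X,Y)=0
Var(4X - 5Y) = 4^2*Var(X) + (-5)^2*Var(Y)
= 16*5 + 25*12 = 380

380


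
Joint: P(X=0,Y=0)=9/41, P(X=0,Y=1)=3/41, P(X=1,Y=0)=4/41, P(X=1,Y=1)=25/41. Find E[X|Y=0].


P(Y=0) = 13/41
E[X|Y=0] = (0*9 + 1*4)/13 = 4/13

4/13


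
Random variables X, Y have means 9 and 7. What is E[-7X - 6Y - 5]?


E[-7X - 6Y - 5] = -7*E[X] - 6*E[Y] - 5
= (-7)*(9) + (-6)*(7) + (-5)
= -63 - 42 - 5 = -110

-110


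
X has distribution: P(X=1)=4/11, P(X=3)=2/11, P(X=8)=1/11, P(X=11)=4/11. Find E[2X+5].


E[2X+5] = sum(g(x)*P(x))
= 7*4/11 + 11*2/11 + 21*1/11 + 27*4/11
= 179/11

179/11


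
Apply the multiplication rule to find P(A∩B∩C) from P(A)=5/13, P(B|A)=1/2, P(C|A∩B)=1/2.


P(A∩B∩C) = P(A) * P(B|A) * P(C|A∩B)
= 5/13 * 1/2 * 1/2
= 5/26 * 1/2 = 5/52

5/52


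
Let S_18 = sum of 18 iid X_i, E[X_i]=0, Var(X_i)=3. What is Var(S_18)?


By independence, Var(S_n) = n*Var(X_1) = 18*3 = 54

54


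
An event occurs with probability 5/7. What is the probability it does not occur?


P(A') = 1 - P(A) = 1 - 5/7 = 2/7

2/7


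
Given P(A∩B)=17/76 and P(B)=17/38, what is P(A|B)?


P(A|B) = P(A∩B)/P(B) = (17/76)/(34/76) = 17/34 = 1/2

1/2


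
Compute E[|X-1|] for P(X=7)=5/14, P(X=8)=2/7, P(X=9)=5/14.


E[|X-1|] = sum(g(x)*P(x))
= 6*5/14 + 7*2/7 + 8*5/14
= 7

7


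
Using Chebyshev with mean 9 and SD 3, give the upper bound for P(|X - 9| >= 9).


k = 9/3 = 3
Chebyshev: P(|X-mu| >= k*sigma) <= 1/k^2 = 1/3^2 = 1/9

1/9


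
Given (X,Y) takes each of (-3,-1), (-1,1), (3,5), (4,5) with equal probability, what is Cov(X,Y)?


E[X]=3/4, E[Y]=5/2, E[XY]=37/4
Cov(X,Y) = E[XY] - E[X]E[Y] = 37/4 - 3/4*5/2 = 59/8

59/8


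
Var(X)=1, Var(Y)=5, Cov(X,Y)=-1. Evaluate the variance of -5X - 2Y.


Var(-5X - 2Y) = (-5)^2*Var(X) + (-2)^2*Var(Y) + 2*(-5)*(-2)*Cov(X,Y)
= 25*1 + 4*5 + 20*(-1)
= 25 + 20 - 20 = 25

25


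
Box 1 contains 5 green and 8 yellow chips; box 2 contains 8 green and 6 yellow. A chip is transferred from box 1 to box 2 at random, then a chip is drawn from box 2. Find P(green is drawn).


P(transfer green) = 5/13; P(transfer yellow) = 8/13
If green transferred: Urn II has 9 green of 15, so P(green|green moved) = 3/5
If yellow transferred: Urn II has 8 green of 15, so P(green|yellow moved) = 8/15
By total probability: P(green) = 5/13*3/5 + 8/13*8/15 = 109/195

109/195


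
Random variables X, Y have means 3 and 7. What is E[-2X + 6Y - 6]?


E[-2X + 6Y - 6] = -2*E[X] + 6*E[Y] - 6
= (-2)*(3) + (6)*(7) + (-6)
= -6 + 42 - 6 = 30

30


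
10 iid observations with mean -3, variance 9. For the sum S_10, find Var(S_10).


By independence, Var(S_n) = n*Var(X_1) = 10*9 = 90

90


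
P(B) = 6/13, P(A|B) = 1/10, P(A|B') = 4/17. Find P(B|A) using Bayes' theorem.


P(A) = P(A|B)P(B) + P(A|B')P(B') = 1/10*6/13 + 4/17*7/13 = 191/1105
P(B|A) = P(A|B)P(B)/P(A) = (3/65)/(191/1105) = 51/191

51/191


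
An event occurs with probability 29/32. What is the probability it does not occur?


P(A') = 1 - P(A) = 1 - 29/32 = 3/32

3/32


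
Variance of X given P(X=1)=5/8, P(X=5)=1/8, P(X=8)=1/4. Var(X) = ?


E[X] = 13/4, E[X^2] = 79/4
Var(X) = E[X^2] - (E[X])^2 = 79/4 - (13/4)^2 = 147/16

147/16


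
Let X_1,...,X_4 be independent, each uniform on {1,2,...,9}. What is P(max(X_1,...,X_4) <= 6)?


P(max <= 6) = P(all X_i <= 6) = (P(X_1 <= 6))^4
= (6/9)^4 = (2/3)^4 = 16/81

16/81


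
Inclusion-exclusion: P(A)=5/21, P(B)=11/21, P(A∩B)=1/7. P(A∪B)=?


P(A∪B) = P(A) + P(B) - P(A∩B)
= 5/21 + 11/21 - 1/7 = 13/21

13/21


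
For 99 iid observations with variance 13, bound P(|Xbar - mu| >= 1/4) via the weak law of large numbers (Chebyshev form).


Var(Xbar) = Var(X)/n = 13/99
Chebyshev: P(|Xbar-mu| >= 1/4) <= Var(Xbar)/(1/4)^2 = (13/99)/(1/16) = 208/99
Bound exceeds 1, so trivial bound: 1

1


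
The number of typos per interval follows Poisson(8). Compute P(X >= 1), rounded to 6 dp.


P(X>=1) = 1 - P(X<=0) = 1 - (e^(-8)*8^0/0!)
≈ 1 - 0.0003354626 = 0.9996645374
≈ 0.999665

0.999665


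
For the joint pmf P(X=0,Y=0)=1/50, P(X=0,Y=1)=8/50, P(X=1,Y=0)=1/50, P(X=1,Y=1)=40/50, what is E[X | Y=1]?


P(Y=1) = 48/50
E[X|Y=1] = (0*8 + 1*40)/48 = 40/48 = 5/6

5/6


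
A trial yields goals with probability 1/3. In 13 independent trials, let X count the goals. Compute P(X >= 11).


P(X>=11) = P(X=11) + P(X=12) + P(X=13)
= 104/531441 + 26/1594323 + 1/1594323
= 113/531441

113/531441


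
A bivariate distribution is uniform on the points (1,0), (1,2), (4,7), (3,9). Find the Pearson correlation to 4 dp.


Cov(X,Y) = 4.1250, Var(X) = 1.6875, Var(Y) = 13.2500
rho = Cov/(sqrt(VarX)*sqrt(VarY)) = 0.8724

0.8724


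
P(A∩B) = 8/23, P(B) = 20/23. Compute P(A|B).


P(A|B) = P(A∩B)/P(B) = (8/23)/(20/23) = 8/20 = 2/5

2/5


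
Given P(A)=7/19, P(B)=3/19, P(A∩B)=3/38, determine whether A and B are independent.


P(A)*P(B) = 7/19*3/19 = 21/361
P(A∩B) = 3/38 != 21/361, so not independent

No, A and B are not independent


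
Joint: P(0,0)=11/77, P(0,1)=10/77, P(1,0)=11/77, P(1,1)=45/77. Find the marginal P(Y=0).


P(Y=0) = P(0,0)+P(1,0) = 11/77 + 11/77 = 22/77 = 2/7

2/7


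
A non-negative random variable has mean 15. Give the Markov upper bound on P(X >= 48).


Markov: P(X >= a) <= E[X]/a
P(X >= 48) <= 15/48 = 5/16

5/16


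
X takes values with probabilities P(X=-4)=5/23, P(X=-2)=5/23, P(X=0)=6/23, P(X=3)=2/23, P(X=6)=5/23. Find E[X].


E[X] = sum(x * P(x))
= -4*5/23 - 2*5/23 + 0*6/23 + 3*2/23 + 6*5/23
= 6/23

6/23


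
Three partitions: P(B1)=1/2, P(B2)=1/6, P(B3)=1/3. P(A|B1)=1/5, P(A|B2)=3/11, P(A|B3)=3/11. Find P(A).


P(A) = P(A|B1)P(B1) + P(A|B2)P(B2) + P(A|B3)P(B3)
= 1/5*1/2 + 3/11*1/6 + 3/11*1/3
= 1/10 + 1/22 + 1/11 = 13/55

13/55


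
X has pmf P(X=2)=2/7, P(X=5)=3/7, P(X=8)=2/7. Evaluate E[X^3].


E[X^3] = sum(x^3 * P(x))
= 8*2/7 + 125*3/7 + 512*2/7
= 1415/7

1415/7


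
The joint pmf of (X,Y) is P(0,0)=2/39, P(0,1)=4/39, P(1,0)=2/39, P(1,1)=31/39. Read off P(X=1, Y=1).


Read from table: P(X=1, Y=1) = 31/39

31/39


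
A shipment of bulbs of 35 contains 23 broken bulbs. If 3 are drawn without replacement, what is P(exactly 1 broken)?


P(X=1) = C(23,1)*C(12,2) / C(35,3)
= 23*66 / 6545
= 1518/6545 = 138/595

138/595


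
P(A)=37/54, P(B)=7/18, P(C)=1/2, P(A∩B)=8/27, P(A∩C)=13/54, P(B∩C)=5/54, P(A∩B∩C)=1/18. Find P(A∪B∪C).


P(A∪B∪C) = P(A)+P(B)+P(C) - P(AB)-P(AC)-P(BC) + P(ABC)
= 37/54+7/18+1/2 - 8/27-13/54-5/54 + 1/18
= 1

1


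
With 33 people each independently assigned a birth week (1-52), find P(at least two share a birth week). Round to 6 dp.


P(all different) = prod((52-i)/52 for i=0..32) = 0.000002
P(at least one match) = 1 - 0.000002 = 0.999998

0.999998


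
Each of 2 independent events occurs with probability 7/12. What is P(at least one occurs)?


P(at least one) = 1 - P(none)
P(none) = (1 - 7/12)^2 = (5/12)^2 = 25/144
P(at least one) = 1 - 25/144 = 119/144

119/144


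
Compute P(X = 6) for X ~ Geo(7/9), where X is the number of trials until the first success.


P(X=6) = (1-p)^5 * p = (2/9)^5 * 7/9
= 32/59049 * 7/9 = 224/531441

224/531441


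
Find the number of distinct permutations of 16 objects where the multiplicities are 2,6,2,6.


16! = 20922789888000
Denominator: 2!=2 * 6!=720 * 2!=2 * 6!=720
Coefficient = 20922789888000 / 2073600 = 10090080

10090080


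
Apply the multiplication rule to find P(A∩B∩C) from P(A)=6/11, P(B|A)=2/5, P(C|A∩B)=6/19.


P(A∩B∩C) = P(A) * P(B|A) * P(C|A∩B)
= 6/11 * 2/5 * 6/19
= 12/55 * 6/19 = 72/1045

72/1045


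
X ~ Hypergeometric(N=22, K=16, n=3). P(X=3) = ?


P(X=3) = C(16,3)*C(6,0) / C(22,3)
= 560*1 / 1540
= 560/1540 = 4/11

4/11


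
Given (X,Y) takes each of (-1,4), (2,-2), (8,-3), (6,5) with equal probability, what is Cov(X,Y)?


E[X]=15/4, E[Y]=1, E[XY]=-1/2
Cov(X,Y) = E[XY] - E[X]E[Y] = -1/2 - 15/4*1 = -17/4

-17/4


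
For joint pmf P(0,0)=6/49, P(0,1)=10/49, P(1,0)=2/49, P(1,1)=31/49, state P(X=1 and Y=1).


Read from table: P(X=1, Y=1) = 31/49

31/49


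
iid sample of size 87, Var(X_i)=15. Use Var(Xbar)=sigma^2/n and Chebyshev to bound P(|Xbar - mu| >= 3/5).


Var(Xbar) = Var(X)/n = 15/87
Chebyshev: P(|Xbar-mu| >= 3/5) <= Var(Xbar)/(3/5)^2 = (5/29)/(9/25) = 125/261

125/261


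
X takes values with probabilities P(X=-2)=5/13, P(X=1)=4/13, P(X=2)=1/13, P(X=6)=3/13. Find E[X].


E[X] = sum(x * P(x))
= -2*5/13 + 1*4/13 + 2*1/13 + 6*3/13
= 14/13

14/13


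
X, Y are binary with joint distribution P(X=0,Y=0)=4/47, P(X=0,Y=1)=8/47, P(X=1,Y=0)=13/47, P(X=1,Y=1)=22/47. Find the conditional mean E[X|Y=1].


P(Y=1) = 30/47
E[X|Y=1] = (0*8 + 1*22)/30 = 22/30 = 11/15

11/15


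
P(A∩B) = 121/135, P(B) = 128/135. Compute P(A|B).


P(A|B) = P(A∩B)/P(B) = (121/135)/(128/135) = 121/128

121/128


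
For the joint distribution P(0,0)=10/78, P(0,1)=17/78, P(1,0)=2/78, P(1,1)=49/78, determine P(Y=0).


P(Y=0) = P(0,0)+P(1,0) = 10/78 + 2/78 = 12/78 = 2/13

2/13


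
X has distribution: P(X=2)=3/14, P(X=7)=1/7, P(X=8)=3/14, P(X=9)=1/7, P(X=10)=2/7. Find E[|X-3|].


E[|X-3|] = sum(g(x)*P(x))
= 1*3/14 + 4*1/7 + 5*3/14 + 6*1/7 + 7*2/7
= 33/7

33/7


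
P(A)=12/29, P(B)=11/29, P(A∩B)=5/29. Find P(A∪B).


P(A∪B) = P(A) + P(B) - P(A∩B)
= 12/29 + 11/29 - 5/29 = 18/29

18/29


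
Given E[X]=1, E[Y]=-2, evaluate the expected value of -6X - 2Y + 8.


E[-6X - 2Y + 8] = -6*E[X] - 2*E[Y] + 8
= (-6)*(1) + (-2)*(-2) + (8)
= -6 + 4 + 8 = 6

6
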